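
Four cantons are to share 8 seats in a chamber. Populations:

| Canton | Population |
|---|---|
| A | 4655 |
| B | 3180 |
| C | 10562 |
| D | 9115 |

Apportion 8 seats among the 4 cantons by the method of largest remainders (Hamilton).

Standard divisor: 27512 ÷ 8 = 3439.
Standard quotas: A 1.3536, B 0.9247, C 3.0712, D 2.6505.
Lower quotas: A 1, B 0, C 3, D 2 (sum 6, leaving 2 seats).
Remainders in descending order: B 0.9247, D 0.6505, A 0.3536, C 0.0712.
The surplus seats go to B, D.

A: 1, B: 1, C: 3, D: 3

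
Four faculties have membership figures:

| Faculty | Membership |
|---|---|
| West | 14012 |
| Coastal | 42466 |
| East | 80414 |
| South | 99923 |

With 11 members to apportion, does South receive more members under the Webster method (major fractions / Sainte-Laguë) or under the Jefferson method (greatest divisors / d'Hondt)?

Webster: West 1, Coastal 2, East 4, South 4.
Jefferson: West 0, Coastal 2, East 4, South 5.
South gets 4 under Webster and 5 under Jefferson.

Jefferson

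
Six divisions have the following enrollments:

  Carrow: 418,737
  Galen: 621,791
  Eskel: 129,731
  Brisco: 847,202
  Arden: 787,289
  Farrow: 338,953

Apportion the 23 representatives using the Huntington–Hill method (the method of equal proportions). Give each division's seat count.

With divisor 138707: modified quotas Carrow 3.019, Galen 4.483, Eskel 0.935, Brisco 6.108, Arden 5.676, Farrow 2.444.
Geometric-mean thresholds: Carrow √(3·4)=3.464, Galen √(4·5)=4.472, Eskel (min 1), Brisco √(6·7)=6.481, Arden √(5·6)=5.477, Farrow √(2·3)=2.449.
Each quota rounded against its threshold gives Carrow 3, Galen 5, Eskel 1, Brisco 6, Arden 6, Farrow 2 (total 23).

Carrow: 3, Galen: 5, Eskel: 1, Brisco: 6, Arden: 6, Farrow: 2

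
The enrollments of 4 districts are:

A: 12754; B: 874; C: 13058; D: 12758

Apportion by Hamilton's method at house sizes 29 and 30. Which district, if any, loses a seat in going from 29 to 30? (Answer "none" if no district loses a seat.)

At 29 seats: A 9, B 1, C 10, D 9.
At 30 seats: A 10, B 0, C 10, D 10.
B drops from 1 to 0.

B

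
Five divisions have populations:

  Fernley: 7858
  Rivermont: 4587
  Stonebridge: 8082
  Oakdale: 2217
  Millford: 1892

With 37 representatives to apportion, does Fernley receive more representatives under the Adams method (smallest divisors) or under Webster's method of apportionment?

Adams: Fernley 11, Rivermont 7, Stonebridge 12, Oakdale 4, Millford 3.
Webster: Fernley 12, Rivermont 7, Stonebridge 12, Oakdale 3, Millford 3.
Fernley gets 11 under Adams and 12 under Webster.

Webster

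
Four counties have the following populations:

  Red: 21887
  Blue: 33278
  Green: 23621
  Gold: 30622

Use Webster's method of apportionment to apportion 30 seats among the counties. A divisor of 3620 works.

Red 6, Blue 9, Green 7, Gold 8

With modified divisor 3620: modified quotas Red 6.046, Blue 9.193, Green 6.525, Gold 8.459.
Rounding to the nearest integer: Red 6, Blue 9, Green 7, Gold 8 (total 30).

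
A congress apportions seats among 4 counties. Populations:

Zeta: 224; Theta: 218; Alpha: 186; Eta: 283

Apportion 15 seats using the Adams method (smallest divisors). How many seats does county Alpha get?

3

Standard divisor 911/15 ≈ 60.733; standard quotas: Zeta 3.688, Theta 3.589, Alpha 3.063, Eta 4.660.
Rounding up gives 4, 4, 4, 5 = 17 seats, so the divisor must be adjusted.
With modified divisor 72: modified quotas Zeta 3.111, Theta 3.028, Alpha 2.583, Eta 3.931.
Rounding up: Zeta 4, Theta 4, Alpha 3, Eta 4 (total 15).
Alpha receives 3.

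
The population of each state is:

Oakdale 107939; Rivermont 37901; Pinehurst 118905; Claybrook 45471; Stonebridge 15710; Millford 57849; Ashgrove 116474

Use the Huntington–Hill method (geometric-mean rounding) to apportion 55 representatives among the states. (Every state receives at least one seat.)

With divisor 9126: modified quotas Oakdale 11.828, Rivermont 4.153, Pinehurst 13.029, Claybrook 4.983, Stonebridge 1.721, Millford 6.339, Ashgrove 12.763.
Geometric-mean thresholds: Oakdale √(11·12)=11.489, Rivermont √(4·5)=4.472, Pinehurst √(13·14)=13.491, Claybrook √(4·5)=4.472, Stonebridge √(1·2)=1.414, Millford √(6·7)=6.481, Ashgrove √(12·13)=12.490.
Each quota rounded against its threshold gives Oakdale 12, Rivermont 4, Pinehurst 13, Claybrook 5, Stonebridge 2, Millford 6, Ashgrove 13 (total 55).

Oakdale=12; Rivermont=4; Pinehurst=13; Claybrook=5; Stonebridge=2; Millford=6; Ashgrove=13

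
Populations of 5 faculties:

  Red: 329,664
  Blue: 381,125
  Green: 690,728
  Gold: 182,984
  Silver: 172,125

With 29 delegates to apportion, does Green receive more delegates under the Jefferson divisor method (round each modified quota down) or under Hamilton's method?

Jefferson: Red 5, Blue 6, Green 12, Gold 3, Silver 3.
Hamilton: Red 6, Blue 6, Green 11, Gold 3, Silver 3.
Green gets 12 under Jefferson and 11 under Hamilton.

Jefferson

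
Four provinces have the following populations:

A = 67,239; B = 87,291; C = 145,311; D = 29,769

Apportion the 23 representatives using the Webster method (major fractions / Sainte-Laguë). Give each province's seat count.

Standard divisor 329610/23 ≈ 14330.87; standard quotas: A 4.692, B 6.091, C 10.140, D 2.077.
Rounding to the nearest integer gives A 5, B 6, C 10, D 2 — total 23, matching the house size, so no adjustment is needed.

A 5, B 6, C 10, D 2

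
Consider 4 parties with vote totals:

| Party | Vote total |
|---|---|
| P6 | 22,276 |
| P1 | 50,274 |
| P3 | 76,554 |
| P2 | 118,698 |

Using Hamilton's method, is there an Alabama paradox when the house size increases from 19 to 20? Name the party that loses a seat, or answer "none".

P6

At 19 seats: P6 2, P1 4, P3 5, P2 8.
At 20 seats: P6 1, P1 4, P3 6, P2 9.
P6 drops from 2 to 1.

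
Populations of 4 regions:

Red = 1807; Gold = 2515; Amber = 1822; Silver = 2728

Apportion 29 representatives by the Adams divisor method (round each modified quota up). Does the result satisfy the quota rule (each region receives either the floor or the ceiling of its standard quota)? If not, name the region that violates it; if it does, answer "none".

Standard quotas: Red 5.907, Gold 8.221, Amber 5.956, Silver 8.917.
Adams allocation: Red 6, Gold 8, Amber 6, Silver 9.
Every allocation lies between the lower and upper quota.

none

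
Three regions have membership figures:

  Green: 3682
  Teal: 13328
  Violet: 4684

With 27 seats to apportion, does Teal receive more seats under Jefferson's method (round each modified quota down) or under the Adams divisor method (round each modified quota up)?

Jefferson

Jefferson: Green 4, Teal 17, Violet 6.
Adams: Green 5, Teal 16, Violet 6.
Teal gets 17 under Jefferson and 16 under Adams.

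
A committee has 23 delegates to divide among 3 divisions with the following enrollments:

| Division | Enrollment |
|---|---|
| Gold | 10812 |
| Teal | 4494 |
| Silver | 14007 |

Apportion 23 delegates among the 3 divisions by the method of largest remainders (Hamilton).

The standard divisor is 29313/23 ≈ 1274.478.
Standard quotas: Gold 8.4835, Teal 3.5261, Silver 10.9904.
Lower quotas: Gold 8, Teal 3, Silver 10 (sum 21, leaving 2 seats).
Remainders in descending order: Silver 0.9904, Teal 0.5261, Gold 0.4835.
The surplus seats go to Silver, Teal.

Gold=8, Teal=4, Silver=11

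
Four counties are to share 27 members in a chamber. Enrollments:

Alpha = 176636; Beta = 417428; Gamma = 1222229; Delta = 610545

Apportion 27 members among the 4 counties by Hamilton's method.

Alpha 2, Beta 5, Gamma 13, Delta 7

Total 2426838; standard divisor 2426838/27 ≈ 89882.889.
Standard quotas: Alpha 1.9652, Beta 4.6441, Gamma 13.5980, Delta 6.7927.
Lower quotas: Alpha 1, Beta 4, Gamma 13, Delta 6 (sum 24, leaving 3 seats).
Remainders in descending order: Alpha 0.9652, Delta 0.7927, Beta 0.6441, Gamma 0.5980.
The surplus seats go to Alpha, Delta, Beta.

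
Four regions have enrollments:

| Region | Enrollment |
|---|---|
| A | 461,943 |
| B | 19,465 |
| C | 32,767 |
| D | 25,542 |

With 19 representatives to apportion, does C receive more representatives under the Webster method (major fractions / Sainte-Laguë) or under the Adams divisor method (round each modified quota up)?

Adams

Webster: A 16, B 1, C 1, D 1.
Adams: A 15, B 1, C 2, D 1.
C gets 1 under Webster and 2 under Adams.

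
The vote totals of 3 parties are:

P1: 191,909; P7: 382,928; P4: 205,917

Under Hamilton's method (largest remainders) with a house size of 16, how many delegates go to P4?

4

Standard divisor: 780754 ÷ 16 ≈ 48797.125.
Standard quotas: P1 3.9328, P7 7.8473, P4 4.2199.
Lower quotas: P1 3, P7 7, P4 4 (sum 14, leaving 2 seats).
Remainders in descending order: P1 0.9328, P7 0.8473, P4 0.2199.
The surplus seats go to P1, P7.
P4 receives 4.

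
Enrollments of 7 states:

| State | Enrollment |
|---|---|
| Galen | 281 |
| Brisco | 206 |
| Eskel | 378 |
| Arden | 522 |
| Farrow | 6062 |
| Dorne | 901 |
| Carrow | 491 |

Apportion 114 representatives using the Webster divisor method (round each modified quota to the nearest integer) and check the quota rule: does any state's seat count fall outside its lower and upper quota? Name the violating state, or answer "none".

Farrow

Standard quotas: Galen 3.623, Brisco 2.656, Eskel 4.874, Arden 6.731, Farrow 78.166, Dorne 11.618, Carrow 6.331.
Webster allocation: Galen 4, Brisco 3, Eskel 5, Arden 7, Farrow 77, Dorne 12, Carrow 6.
Farrow has quota 78.166 (lower 78, upper 79) but receives 77 — outside the quota interval.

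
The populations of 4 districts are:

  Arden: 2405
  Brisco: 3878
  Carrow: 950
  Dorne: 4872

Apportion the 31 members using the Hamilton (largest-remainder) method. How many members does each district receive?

The standard divisor is 12105/31 ≈ 390.484.
Standard quotas: Arden 6.159, Brisco 9.931, Carrow 2.433, Dorne 12.477.
Lower quotas: Arden 6, Brisco 9, Carrow 2, Dorne 12 (sum 29, leaving 2 seats).
Remainders in descending order: Brisco 0.931, Dorne 0.477, Carrow 0.433, Arden 0.159.
The surplus seats go to Brisco, Dorne.

Arden 6; Brisco 10; Carrow 2; Dorne 13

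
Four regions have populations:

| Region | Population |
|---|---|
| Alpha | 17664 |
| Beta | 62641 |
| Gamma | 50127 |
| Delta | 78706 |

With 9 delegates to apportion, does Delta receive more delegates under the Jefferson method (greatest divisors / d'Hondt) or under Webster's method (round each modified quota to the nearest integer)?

Jefferson

Jefferson: Alpha 0, Beta 3, Gamma 2, Delta 4.
Webster: Alpha 1, Beta 3, Gamma 2, Delta 3.
Delta gets 4 under Jefferson and 3 under Webster.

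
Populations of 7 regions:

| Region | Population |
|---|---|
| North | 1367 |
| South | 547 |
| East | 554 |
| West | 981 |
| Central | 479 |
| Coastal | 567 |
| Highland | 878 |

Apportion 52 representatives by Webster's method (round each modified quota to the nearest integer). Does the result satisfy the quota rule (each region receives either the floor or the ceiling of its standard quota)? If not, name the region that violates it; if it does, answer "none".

none

Standard quotas: North 13.230, South 5.294, East 5.362, West 9.494, Central 4.636, Coastal 5.487, Highland 8.497.
Webster allocation: North 13, South 5, East 5, West 10, Central 5, Coastal 5, Highland 9.
Every allocation lies between the lower and upper quota.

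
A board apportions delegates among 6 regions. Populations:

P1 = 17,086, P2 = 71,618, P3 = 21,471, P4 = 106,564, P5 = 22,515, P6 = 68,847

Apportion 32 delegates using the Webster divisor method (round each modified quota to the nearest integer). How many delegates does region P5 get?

Standard divisor 308101/32 ≈ 9628.156; standard quotas: P1 1.775, P2 7.438, P3 2.230, P4 11.068, P5 2.338, P6 7.151.
Rounding to the nearest integer gives 2, 7, 2, 11, 2, 7 = 31 seats, so the divisor must be adjusted.
With modified divisor 9400: modified quotas P1 1.818, P2 7.619, P3 2.284, P4 11.337, P5 2.395, P6 7.324.
Rounding to the nearest integer: P1 2, P2 8, P3 2, P4 11, P5 2, P6 7 (total 32).
P5 receives 2.

2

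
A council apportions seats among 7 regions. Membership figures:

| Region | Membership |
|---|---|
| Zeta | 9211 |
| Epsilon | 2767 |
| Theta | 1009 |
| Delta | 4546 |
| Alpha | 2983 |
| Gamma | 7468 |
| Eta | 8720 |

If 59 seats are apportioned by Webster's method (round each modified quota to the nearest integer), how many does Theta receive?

Standard divisor 36704/59 ≈ 622.102; standard quotas: Zeta 14.806, Epsilon 4.448, Theta 1.622, Delta 7.307, Alpha 4.795, Gamma 12.004, Eta 14.017.
Rounding to the nearest integer gives Zeta 15, Epsilon 4, Theta 2, Delta 7, Alpha 5, Gamma 12, Eta 14 — total 59, matching the house size, so no adjustment is needed.
Theta receives 2.

2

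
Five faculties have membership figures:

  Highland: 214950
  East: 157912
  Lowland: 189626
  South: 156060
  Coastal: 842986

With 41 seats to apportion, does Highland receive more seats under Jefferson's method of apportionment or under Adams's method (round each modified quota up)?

Adams

Jefferson: Highland 5, East 4, Lowland 5, South 4, Coastal 23.
Adams: Highland 6, East 4, Lowland 5, South 4, Coastal 22.
Highland gets 5 under Jefferson and 6 under Adams.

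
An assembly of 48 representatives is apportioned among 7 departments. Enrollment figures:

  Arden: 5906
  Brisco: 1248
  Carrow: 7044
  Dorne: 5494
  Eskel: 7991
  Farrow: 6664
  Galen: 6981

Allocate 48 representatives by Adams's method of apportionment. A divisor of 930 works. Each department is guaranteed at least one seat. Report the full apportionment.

With modified divisor 930: modified quotas Arden 6.351, Brisco 1.342, Carrow 7.574, Dorne 5.908, Eskel 8.592, Farrow 7.166, Galen 7.506.
Rounding up: Arden 7, Brisco 2, Carrow 8, Dorne 6, Eskel 9, Farrow 8, Galen 8 (total 48).

Arden=7, Brisco=2, Carrow=8, Dorne=6, Eskel=9, Farrow=8, Galen=8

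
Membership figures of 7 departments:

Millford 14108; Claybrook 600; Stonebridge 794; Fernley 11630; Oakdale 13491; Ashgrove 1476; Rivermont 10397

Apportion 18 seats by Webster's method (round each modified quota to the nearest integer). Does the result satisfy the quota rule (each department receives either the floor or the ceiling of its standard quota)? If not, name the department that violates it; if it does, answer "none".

Standard quotas: Millford 4.837, Claybrook 0.206, Stonebridge 0.272, Fernley 3.988, Oakdale 4.626, Ashgrove 0.506, Rivermont 3.565.
Webster allocation: Millford 5, Claybrook 0, Stonebridge 0, Fernley 4, Oakdale 5, Ashgrove 0, Rivermont 4.
Every allocation lies between the lower and upper quota.

none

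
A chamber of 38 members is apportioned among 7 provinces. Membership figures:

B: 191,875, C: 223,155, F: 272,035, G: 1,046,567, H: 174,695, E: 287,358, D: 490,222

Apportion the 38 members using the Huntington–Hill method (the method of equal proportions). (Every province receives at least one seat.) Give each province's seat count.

B=3, C=3, F=4, G=15, H=2, E=4, D=7

With divisor 71769: modified quotas B 2.674, C 3.109, F 3.790, G 14.582, H 2.434, E 4.004, D 6.831.
Geometric-mean thresholds: B √(2·3)=2.449, C √(3·4)=3.464, F √(3·4)=3.464, G √(14·15)=14.491, H √(2·3)=2.449, E √(4·5)=4.472, D √(6·7)=6.481.
Each quota rounded against its threshold gives B 3, C 3, F 4, G 15, H 2, E 4, D 7 (total 38).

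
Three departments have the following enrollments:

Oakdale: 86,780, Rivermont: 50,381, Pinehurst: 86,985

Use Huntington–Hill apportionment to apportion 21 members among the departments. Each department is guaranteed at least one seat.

Oakdale: 8, Rivermont: 5, Pinehurst: 8

With divisor 10758: modified quotas Oakdale 8.067, Rivermont 4.683, Pinehurst 8.086.
Geometric-mean thresholds: Oakdale √(8·9)=8.485, Rivermont √(4·5)=4.472, Pinehurst √(8·9)=8.485.
Each quota rounded against its threshold gives Oakdale 8, Rivermont 5, Pinehurst 8 (total 21).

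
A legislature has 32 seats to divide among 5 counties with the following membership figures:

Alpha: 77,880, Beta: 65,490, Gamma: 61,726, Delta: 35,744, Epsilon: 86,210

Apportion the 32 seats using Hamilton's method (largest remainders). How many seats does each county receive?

Alpha 8, Beta 6, Gamma 6, Delta 4, Epsilon 8

The standard divisor is 327050/32 ≈ 10220.312.
Standard quotas: Alpha 7.6201, Beta 6.4078, Gamma 6.0395, Delta 3.4973, Epsilon 8.4352.
Lower quotas: Alpha 7, Beta 6, Gamma 6, Delta 3, Epsilon 8 (sum 30, leaving 2 seats).
Remainders in descending order: Alpha 0.6201, Delta 0.4973, Epsilon 0.4352, Beta 0.4078, Gamma 0.0395.
The surplus seats go to Alpha, Delta.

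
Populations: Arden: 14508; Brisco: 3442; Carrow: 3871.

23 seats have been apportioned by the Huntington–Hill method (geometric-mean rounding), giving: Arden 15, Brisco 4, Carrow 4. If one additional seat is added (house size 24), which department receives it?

Priority for the next seat is population ÷ (√(s·(s+1))).
Priorities: Arden 936.487, Brisco 769.655, Carrow 865.582.
Highest priority: Arden.

Arden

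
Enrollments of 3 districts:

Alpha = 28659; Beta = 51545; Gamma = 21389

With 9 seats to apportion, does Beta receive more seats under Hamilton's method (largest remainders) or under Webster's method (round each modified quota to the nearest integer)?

Hamilton: Alpha 2, Beta 5, Gamma 2.
Webster: Alpha 3, Beta 4, Gamma 2.
Beta gets 5 under Hamilton and 4 under Webster.

Hamilton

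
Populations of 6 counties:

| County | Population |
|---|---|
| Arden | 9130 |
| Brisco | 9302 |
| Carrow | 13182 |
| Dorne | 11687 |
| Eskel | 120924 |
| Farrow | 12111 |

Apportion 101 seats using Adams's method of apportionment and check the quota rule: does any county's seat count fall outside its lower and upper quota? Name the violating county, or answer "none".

Eskel

Standard quotas: Arden 5.229, Brisco 5.328, Carrow 7.550, Dorne 6.694, Eskel 69.262, Farrow 6.937.
Adams allocation: Arden 6, Brisco 6, Carrow 8, Dorne 7, Eskel 67, Farrow 7.
Eskel has quota 69.262 (lower 69, upper 70) but receives 67 — outside the quota interval.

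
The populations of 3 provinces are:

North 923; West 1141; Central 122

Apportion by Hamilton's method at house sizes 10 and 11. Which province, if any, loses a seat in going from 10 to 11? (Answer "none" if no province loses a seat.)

At 10 seats: North 4, West 5, Central 1.
At 11 seats: North 5, West 6, Central 0.
Central drops from 1 to 0.

Central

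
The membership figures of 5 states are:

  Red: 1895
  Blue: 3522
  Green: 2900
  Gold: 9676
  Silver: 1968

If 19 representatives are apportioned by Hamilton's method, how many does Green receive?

3

Total 19961; standard divisor 19961/19 ≈ 1050.579.
Standard quotas: Red 1.8038, Blue 3.3524, Green 2.7604, Gold 9.2102, Silver 1.8733.
Lower quotas: Red 1, Blue 3, Green 2, Gold 9, Silver 1 (sum 16, leaving 3 seats).
Remainders in descending order: Silver 0.8733, Red 0.8038, Green 0.7604, Blue 0.3524, Gold 0.2102.
The surplus seats go to Silver, Red, Green.
Green receives 3.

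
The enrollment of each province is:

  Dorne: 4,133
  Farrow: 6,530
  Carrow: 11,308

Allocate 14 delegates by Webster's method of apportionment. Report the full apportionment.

Standard divisor 21971/14 ≈ 1569.357; standard quotas: Dorne 2.634, Farrow 4.161, Carrow 7.205.
Rounding to the nearest integer gives Dorne 3, Farrow 4, Carrow 7 — total 14, matching the house size, so no adjustment is needed.

Dorne 3; Farrow 4; Carrow 7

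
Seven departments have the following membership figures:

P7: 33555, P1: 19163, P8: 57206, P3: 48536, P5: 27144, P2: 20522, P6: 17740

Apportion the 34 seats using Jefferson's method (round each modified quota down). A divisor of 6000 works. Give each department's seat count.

With modified divisor 6000: modified quotas P7 5.593, P1 3.194, P8 9.534, P3 8.089, P5 4.524, P2 3.420, P6 2.957.
Rounding down: P7 5, P1 3, P8 9, P3 8, P5 4, P2 3, P6 2 (total 34).

P7 5, P1 3, P8 9, P3 8, P5 4, P2 3, P6 2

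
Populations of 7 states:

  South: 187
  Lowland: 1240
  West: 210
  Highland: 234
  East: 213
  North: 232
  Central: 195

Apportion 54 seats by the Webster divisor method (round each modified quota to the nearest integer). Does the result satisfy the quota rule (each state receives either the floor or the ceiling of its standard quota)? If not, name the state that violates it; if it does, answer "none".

none

Standard quotas: South 4.022, Lowland 26.667, West 4.516, Highland 5.032, East 4.581, North 4.989, Central 4.194.
Webster allocation: South 4, Lowland 27, West 4, Highland 5, East 5, North 5, Central 4.
Every allocation lies between the lower and upper quota.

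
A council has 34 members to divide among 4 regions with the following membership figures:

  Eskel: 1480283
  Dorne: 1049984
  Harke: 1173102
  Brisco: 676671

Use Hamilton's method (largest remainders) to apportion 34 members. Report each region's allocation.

Standard divisor: 4380040 ÷ 34 ≈ 128824.706.
Standard quotas: Eskel 11.4907, Dorne 8.1505, Harke 9.1062, Brisco 5.2526.
Lower quotas: Eskel 11, Dorne 8, Harke 9, Brisco 5 (sum 33, leaving 1 seat).
Remainders in descending order: Eskel 0.4907, Brisco 0.2526, Dorne 0.1505, Harke 0.1062.
The surplus seat goes to Eskel.

Eskel: 12; Dorne: 8; Harke: 9; Brisco: 5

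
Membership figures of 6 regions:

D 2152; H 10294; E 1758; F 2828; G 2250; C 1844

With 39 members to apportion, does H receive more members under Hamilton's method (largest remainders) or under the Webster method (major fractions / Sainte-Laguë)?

Hamilton: D 4, H 19, E 3, F 5, G 4, C 4.
Webster: D 4, H 20, E 3, F 5, G 4, C 3.
H gets 19 under Hamilton and 20 under Webster.

Webster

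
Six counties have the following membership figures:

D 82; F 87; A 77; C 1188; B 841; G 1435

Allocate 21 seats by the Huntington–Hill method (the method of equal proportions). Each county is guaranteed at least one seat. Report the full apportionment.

D 1; F 1; A 1; C 6; B 4; G 8

With divisor 190: modified quotas D 0.432, F 0.458, A 0.405, C 6.253, B 4.426, G 7.553.
Geometric-mean thresholds: D (min 1), F (min 1), A (min 1), C √(6·7)=6.481, B √(4·5)=4.472, G √(7·8)=7.483.
Each quota rounded against its threshold gives D 1, F 1, A 1, C 6, B 4, G 8 (total 21).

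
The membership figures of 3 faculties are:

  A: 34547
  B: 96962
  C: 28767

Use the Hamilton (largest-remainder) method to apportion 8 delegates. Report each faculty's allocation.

Standard divisor: 160276 ÷ 8 ≈ 20034.5.
Standard quotas: A 1.7244, B 4.8398, C 1.4359.
Lower quotas: A 1, B 4, C 1 (sum 6, leaving 2 seats).
Remainders in descending order: B 0.8398, A 0.7244, C 0.4359.
Largest remainders: B, A receive the extra seats.

A=2, B=5, C=1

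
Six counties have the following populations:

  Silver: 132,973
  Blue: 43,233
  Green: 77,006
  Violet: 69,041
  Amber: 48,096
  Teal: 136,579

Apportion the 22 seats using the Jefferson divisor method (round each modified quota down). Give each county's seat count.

Standard divisor 506928/22 ≈ 23042.182; standard quotas: Silver 5.771, Blue 1.876, Green 3.342, Violet 2.996, Amber 2.087, Teal 5.927.
Rounding down gives 5, 1, 3, 2, 2, 5 = 18 seats, so the divisor must be adjusted.
With modified divisor 20600: modified quotas Silver 6.455, Blue 2.099, Green 3.738, Violet 3.352, Amber 2.335, Teal 6.630.
Rounding down: Silver 6, Blue 2, Green 3, Violet 3, Amber 2, Teal 6 (total 22).

Silver=6; Blue=2; Green=3; Violet=3; Amber=2; Teal=6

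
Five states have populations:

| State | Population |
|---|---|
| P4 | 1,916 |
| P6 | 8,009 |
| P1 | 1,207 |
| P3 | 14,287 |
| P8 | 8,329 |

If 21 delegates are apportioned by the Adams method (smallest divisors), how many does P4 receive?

Standard divisor 33748/21 ≈ 1607.048; standard quotas: P4 1.192, P6 4.984, P1 0.751, P3 8.890, P8 5.183.
Rounding up gives 2, 5, 1, 9, 6 = 23 seats, so the divisor must be adjusted.
With modified divisor 1850: modified quotas P4 1.036, P6 4.329, P1 0.652, P3 7.723, P8 4.502.
Rounding up: P4 2, P6 5, P1 1, P3 8, P8 5 (total 21).
P4 receives 2.

2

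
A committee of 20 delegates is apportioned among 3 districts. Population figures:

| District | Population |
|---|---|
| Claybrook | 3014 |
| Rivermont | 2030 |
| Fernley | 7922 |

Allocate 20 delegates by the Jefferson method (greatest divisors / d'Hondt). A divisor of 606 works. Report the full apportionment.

With modified divisor 606: modified quotas Claybrook 4.974, Rivermont 3.350, Fernley 13.073.
Rounding down: Claybrook 4, Rivermont 3, Fernley 13 (total 20).

Claybrook=4, Rivermont=3, Fernley=13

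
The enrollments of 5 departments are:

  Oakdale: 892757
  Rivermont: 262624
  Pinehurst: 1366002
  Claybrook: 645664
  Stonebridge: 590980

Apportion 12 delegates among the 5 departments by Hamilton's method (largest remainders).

The standard divisor is 3758027/12 ≈ 313168.917.
Standard quotas: Oakdale 2.8507, Rivermont 0.8386, Pinehurst 4.3619, Claybrook 2.0617, Stonebridge 1.8871.
Lower quotas: Oakdale 2, Rivermont 0, Pinehurst 4, Claybrook 2, Stonebridge 1 (sum 9, leaving 3 seats).
Remainders in descending order: Stonebridge 0.8871, Oakdale 0.8507, Rivermont 0.8386, Pinehurst 0.3619, Claybrook 0.0617.
The surplus seats go to Stonebridge, Oakdale, Rivermont.

Oakdale 3, Rivermont 1, Pinehurst 4, Claybrook 2, Stonebridge 2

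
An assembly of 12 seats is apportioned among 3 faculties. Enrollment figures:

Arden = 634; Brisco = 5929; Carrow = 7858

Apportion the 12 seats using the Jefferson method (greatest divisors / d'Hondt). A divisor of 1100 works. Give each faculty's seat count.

With modified divisor 1100: modified quotas Arden 0.576, Brisco 5.390, Carrow 7.144.
Rounding down: Arden 0, Brisco 5, Carrow 7 (total 12).

Arden: 0, Brisco: 5, Carrow: 7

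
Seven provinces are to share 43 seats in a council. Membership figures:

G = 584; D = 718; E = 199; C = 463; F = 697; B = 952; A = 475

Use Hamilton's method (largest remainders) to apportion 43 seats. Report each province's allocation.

G: 6, D: 8, E: 2, C: 5, F: 7, B: 10, A: 5

Standard divisor: 4088 ÷ 43 ≈ 95.07.
Standard quotas: G 6.143, D 7.552, E 2.093, C 4.870, F 7.331, B 10.014, A 4.996.
Lower quotas: G 6, D 7, E 2, C 4, F 7, B 10, A 4 (sum 40, leaving 3 seats).
Remainders in descending order: A 0.996, C 0.870, D 0.552, F 0.331, G 0.143, E 0.093, B 0.014.
The surplus seats go to A, C, D.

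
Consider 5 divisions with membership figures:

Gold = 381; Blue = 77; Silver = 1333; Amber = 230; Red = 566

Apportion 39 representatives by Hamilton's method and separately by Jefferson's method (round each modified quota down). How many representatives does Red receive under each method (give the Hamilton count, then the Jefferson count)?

9 and 8

Hamilton: Gold 6, Blue 1, Silver 20, Amber 3, Red 9.
Jefferson: Gold 6, Blue 1, Silver 21, Amber 3, Red 8.
Red gets 9 under Hamilton and 8 under Jefferson.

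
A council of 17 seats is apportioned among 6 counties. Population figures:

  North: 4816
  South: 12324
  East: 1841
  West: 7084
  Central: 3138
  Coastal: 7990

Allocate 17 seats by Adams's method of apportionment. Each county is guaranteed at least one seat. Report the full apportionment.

Standard divisor 37193/17 ≈ 2187.824; standard quotas: North 2.201, South 5.633, East 0.841, West 3.238, Central 1.434, Coastal 3.652.
Rounding up gives 3, 6, 1, 4, 2, 4 = 20 seats, so the divisor must be adjusted.
With modified divisor 2600: modified quotas North 1.852, South 4.740, East 0.708, West 2.725, Central 1.207, Coastal 3.073.
Rounding up: North 2, South 5, East 1, West 3, Central 2, Coastal 4 (total 17).

North=2, South=5, East=1, West=3, Central=2, Coastal=4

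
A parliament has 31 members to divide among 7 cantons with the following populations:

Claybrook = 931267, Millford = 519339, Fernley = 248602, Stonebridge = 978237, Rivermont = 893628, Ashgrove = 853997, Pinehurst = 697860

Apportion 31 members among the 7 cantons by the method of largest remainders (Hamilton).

Claybrook 6, Millford 3, Fernley 2, Stonebridge 6, Rivermont 5, Ashgrove 5, Pinehurst 4

Standard divisor: 5122930 ÷ 31 ≈ 165255.806.
Standard quotas: Claybrook 5.6353, Millford 3.1426, Fernley 1.5043, Stonebridge 5.9195, Rivermont 5.4075, Ashgrove 5.1677, Pinehurst 4.2229.
Lower quotas: Claybrook 5, Millford 3, Fernley 1, Stonebridge 5, Rivermont 5, Ashgrove 5, Pinehurst 4 (sum 28, leaving 3 seats).
Remainders in descending order: Stonebridge 0.9195, Claybrook 0.6353, Fernley 0.5043, Rivermont 0.4075, Pinehurst 0.2229, Ashgrove 0.1677, Millford 0.1426.
Largest remainders: Stonebridge, Claybrook, Fernley receive the extra seats.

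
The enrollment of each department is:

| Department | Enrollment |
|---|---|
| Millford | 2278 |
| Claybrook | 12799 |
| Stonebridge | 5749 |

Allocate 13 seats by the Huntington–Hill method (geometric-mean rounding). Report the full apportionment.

Millford: 1, Claybrook: 8, Stonebridge: 4

With divisor 1635: modified quotas Millford 1.393, Claybrook 7.828, Stonebridge 3.516.
Geometric-mean thresholds: Millford √(1·2)=1.414, Claybrook √(7·8)=7.483, Stonebridge √(3·4)=3.464.
Each quota rounded against its threshold gives Millford 1, Claybrook 8, Stonebridge 4 (total 13).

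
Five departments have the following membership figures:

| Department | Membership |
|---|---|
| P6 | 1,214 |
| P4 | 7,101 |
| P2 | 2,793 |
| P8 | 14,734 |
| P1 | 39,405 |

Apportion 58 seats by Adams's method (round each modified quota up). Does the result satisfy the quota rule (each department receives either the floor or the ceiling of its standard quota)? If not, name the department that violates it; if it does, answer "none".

P1

Standard quotas: P6 1.079, P4 6.312, P2 2.483, P8 13.097, P1 35.028.
Adams allocation: P6 2, P4 6, P2 3, P8 13, P1 34.
P1 has quota 35.028 (lower 35, upper 36) but receives 34 — outside the quota interval.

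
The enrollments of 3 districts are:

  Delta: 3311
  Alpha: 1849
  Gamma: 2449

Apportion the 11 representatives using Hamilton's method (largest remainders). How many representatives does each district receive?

Delta=5; Alpha=3; Gamma=3

Standard divisor: 7609 ÷ 11 ≈ 691.727.
Standard quotas: Delta 4.787, Alpha 2.673, Gamma 3.540.
Lower quotas: Delta 4, Alpha 2, Gamma 3 (sum 9, leaving 2 seats).
Remainders in descending order: Delta 0.787, Alpha 0.673, Gamma 0.540.
Largest remainders: Delta, Alpha receive the extra seats.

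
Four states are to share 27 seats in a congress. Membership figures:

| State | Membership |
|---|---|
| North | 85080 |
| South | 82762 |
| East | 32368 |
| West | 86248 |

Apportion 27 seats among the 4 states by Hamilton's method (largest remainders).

North=8, South=8, East=3, West=8

Total 286458; standard divisor 286458/27 ≈ 10609.556.
Standard quotas: North 8.0192, South 7.8007, East 3.0508, West 8.1293.
Lower quotas: North 8, South 7, East 3, West 8 (sum 26, leaving 1 seat).
Remainders in descending order: South 0.8007, West 0.1293, East 0.0508, North 0.0192.
The surplus seat goes to South.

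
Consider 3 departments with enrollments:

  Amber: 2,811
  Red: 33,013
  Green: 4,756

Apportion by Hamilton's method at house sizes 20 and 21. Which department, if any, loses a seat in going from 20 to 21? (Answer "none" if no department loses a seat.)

At 20 seats: Amber 2, Red 16, Green 2.
At 21 seats: Amber 1, Red 17, Green 3.
Amber drops from 2 to 1.

Amber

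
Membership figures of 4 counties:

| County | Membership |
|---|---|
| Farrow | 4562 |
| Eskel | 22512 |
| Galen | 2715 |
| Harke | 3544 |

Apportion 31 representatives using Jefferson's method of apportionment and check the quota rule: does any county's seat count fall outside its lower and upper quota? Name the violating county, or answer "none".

Eskel

Standard quotas: Farrow 4.243, Eskel 20.936, Galen 2.525, Harke 3.296.
Jefferson allocation: Farrow 4, Eskel 22, Galen 2, Harke 3.
Eskel has quota 20.936 (lower 20, upper 21) but receives 22 — outside the quota interval.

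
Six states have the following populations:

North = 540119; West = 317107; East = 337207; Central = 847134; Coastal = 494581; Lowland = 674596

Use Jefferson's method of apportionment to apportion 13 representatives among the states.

North: 2; West: 1; East: 1; Central: 4; Coastal: 2; Lowland: 3

Standard divisor 3210744/13 ≈ 246980.308; standard quotas: North 2.187, West 1.284, East 1.365, Central 3.430, Coastal 2.003, Lowland 2.731.
Rounding down gives 2, 1, 1, 3, 2, 2 = 11 seats, so the divisor must be adjusted.
With modified divisor 195900: modified quotas North 2.757, West 1.619, East 1.721, Central 4.324, Coastal 2.525, Lowland 3.444.
Rounding down: North 2, West 1, East 1, Central 4, Coastal 2, Lowland 3 (total 13).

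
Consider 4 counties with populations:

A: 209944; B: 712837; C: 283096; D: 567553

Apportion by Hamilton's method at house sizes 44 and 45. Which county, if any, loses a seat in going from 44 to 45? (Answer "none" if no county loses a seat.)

none

At 44 seats: A 5, B 18, C 7, D 14.
At 45 seats: A 5, B 18, C 7, D 15.
No county's allocation decreased.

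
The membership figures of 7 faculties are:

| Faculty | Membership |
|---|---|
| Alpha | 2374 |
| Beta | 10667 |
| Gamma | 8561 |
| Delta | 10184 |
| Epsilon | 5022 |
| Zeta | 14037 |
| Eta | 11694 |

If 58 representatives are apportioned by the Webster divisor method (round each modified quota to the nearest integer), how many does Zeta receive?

Standard divisor 62539/58 ≈ 1078.259; standard quotas: Alpha 2.202, Beta 9.893, Gamma 7.940, Delta 9.445, Epsilon 4.658, Zeta 13.018, Eta 10.845.
Rounding to the nearest integer gives Alpha 2, Beta 10, Gamma 8, Delta 9, Epsilon 5, Zeta 13, Eta 11 — total 58, matching the house size, so no adjustment is needed.
Zeta receives 13.

13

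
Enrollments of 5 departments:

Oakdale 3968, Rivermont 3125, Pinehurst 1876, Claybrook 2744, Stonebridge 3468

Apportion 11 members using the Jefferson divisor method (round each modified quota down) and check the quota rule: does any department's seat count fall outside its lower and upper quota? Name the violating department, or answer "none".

Standard quotas: Oakdale 2.875, Rivermont 2.264, Pinehurst 1.359, Claybrook 1.988, Stonebridge 2.513.
Jefferson allocation: Oakdale 3, Rivermont 2, Pinehurst 1, Claybrook 2, Stonebridge 3.
Every allocation lies between the lower and upper quota.

none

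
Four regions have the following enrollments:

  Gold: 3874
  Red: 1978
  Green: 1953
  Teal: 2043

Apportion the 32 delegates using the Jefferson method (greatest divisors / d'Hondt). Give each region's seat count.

Standard divisor 9848/32 ≈ 307.75; standard quotas: Gold 12.588, Red 6.427, Green 6.346, Teal 6.639.
Rounding down gives 12, 6, 6, 6 = 30 seats, so the divisor must be adjusted.
With modified divisor 290: modified quotas Gold 13.359, Red 6.821, Green 6.734, Teal 7.045.
Rounding down: Gold 13, Red 6, Green 6, Teal 7 (total 32).

Gold: 13, Red: 6, Green: 6, Teal: 7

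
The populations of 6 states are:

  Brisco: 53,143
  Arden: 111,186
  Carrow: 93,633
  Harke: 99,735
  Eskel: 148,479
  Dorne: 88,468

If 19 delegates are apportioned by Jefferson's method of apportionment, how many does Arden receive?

4

Standard divisor 594644/19 ≈ 31297.053; standard quotas: Brisco 1.698, Arden 3.553, Carrow 2.992, Harke 3.187, Eskel 4.744, Dorne 2.827.
Rounding down gives 1, 3, 2, 3, 4, 2 = 15 seats, so the divisor must be adjusted.
With modified divisor 27200: modified quotas Brisco 1.954, Arden 4.088, Carrow 3.442, Harke 3.667, Eskel 5.459, Dorne 3.252.
Rounding down: Brisco 1, Arden 4, Carrow 3, Harke 3, Eskel 5, Dorne 3 (total 19).
Arden receives 4.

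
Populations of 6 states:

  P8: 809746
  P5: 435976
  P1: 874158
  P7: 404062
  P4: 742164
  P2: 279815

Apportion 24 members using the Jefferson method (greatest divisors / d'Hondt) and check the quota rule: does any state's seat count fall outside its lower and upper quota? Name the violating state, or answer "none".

none

Standard quotas: P8 5.481, P5 2.951, P1 5.917, P7 2.735, P4 5.023, P2 1.894.
Jefferson allocation: P8 6, P5 3, P1 6, P7 2, P4 5, P2 2.
Every allocation lies between the lower and upper quota.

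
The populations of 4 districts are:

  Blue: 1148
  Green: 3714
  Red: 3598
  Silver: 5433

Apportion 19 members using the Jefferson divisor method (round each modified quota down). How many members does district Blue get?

Standard divisor 13893/19 ≈ 731.211; standard quotas: Blue 1.570, Green 5.079, Red 4.921, Silver 7.430.
Rounding down gives 1, 5, 4, 7 = 17 seats, so the divisor must be adjusted.
With modified divisor 650: modified quotas Blue 1.766, Green 5.714, Red 5.535, Silver 8.358.
Rounding down: Blue 1, Green 5, Red 5, Silver 8 (total 19).
Blue receives 1.

1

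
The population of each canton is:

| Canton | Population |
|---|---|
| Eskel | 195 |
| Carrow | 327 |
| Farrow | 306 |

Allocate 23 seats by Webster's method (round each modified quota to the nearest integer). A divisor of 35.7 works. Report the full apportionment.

With modified divisor 35.7: modified quotas Eskel 5.462, Carrow 9.160, Farrow 8.571.
Rounding to the nearest integer: Eskel 5, Carrow 9, Farrow 9 (total 23).

Eskel=5, Carrow=9, Farrow=9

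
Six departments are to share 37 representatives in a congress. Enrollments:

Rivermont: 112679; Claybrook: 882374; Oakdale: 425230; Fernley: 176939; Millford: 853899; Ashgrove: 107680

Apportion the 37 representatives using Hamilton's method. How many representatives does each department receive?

Rivermont 2, Claybrook 13, Oakdale 6, Fernley 3, Millford 12, Ashgrove 1

Total 2558801; standard divisor 2558801/37 ≈ 69156.784.
Standard quotas: Rivermont 1.6293, Claybrook 12.7590, Oakdale 6.1488, Fernley 2.5585, Millford 12.3473, Ashgrove 1.5570.
Lower quotas: Rivermont 1, Claybrook 12, Oakdale 6, Fernley 2, Millford 12, Ashgrove 1 (sum 34, leaving 3 seats).
Remainders in descending order: Claybrook 0.7590, Rivermont 0.6293, Fernley 0.5585, Ashgrove 0.5570, Millford 0.3473, Oakdale 0.1488.
The surplus seats go to Claybrook, Rivermont, Fernley.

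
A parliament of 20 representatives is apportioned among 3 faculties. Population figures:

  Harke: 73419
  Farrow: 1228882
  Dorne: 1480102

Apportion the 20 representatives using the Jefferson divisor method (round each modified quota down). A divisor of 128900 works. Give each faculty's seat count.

Harke: 0; Farrow: 9; Dorne: 11

With modified divisor 128900: modified quotas Harke 0.570, Farrow 9.534, Dorne 11.483.
Rounding down: Harke 0, Farrow 9, Dorne 11 (total 20).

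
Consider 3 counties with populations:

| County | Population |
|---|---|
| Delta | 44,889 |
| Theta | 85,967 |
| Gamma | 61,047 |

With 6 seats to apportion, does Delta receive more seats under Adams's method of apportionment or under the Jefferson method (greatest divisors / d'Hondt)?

Adams: Delta 2, Theta 2, Gamma 2.
Jefferson: Delta 1, Theta 3, Gamma 2.
Delta gets 2 under Adams and 1 under Jefferson.

Adams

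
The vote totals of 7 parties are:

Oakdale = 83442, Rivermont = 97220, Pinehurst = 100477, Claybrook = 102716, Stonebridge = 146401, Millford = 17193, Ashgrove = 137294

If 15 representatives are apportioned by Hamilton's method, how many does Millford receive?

The standard divisor is 684743/15 ≈ 45649.533.
Standard quotas: Oakdale 1.8279, Rivermont 2.1297, Pinehurst 2.2011, Claybrook 2.2501, Stonebridge 3.2071, Millford 0.3766, Ashgrove 3.0076.
Lower quotas: Oakdale 1, Rivermont 2, Pinehurst 2, Claybrook 2, Stonebridge 3, Millford 0, Ashgrove 3 (sum 13, leaving 2 seats).
Remainders in descending order: Oakdale 0.8279, Millford 0.3766, Claybrook 0.2501, Stonebridge 0.2071, Pinehurst 0.2011, Rivermont 0.1297, Ashgrove 0.0076.
The surplus seats go to Oakdale, Millford.
Millford receives 1.

1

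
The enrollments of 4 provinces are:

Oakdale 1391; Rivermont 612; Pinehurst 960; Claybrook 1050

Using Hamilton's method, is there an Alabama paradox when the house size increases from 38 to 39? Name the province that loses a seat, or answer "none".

none

At 38 seats: Oakdale 13, Rivermont 6, Pinehurst 9, Claybrook 10.
At 39 seats: Oakdale 14, Rivermont 6, Pinehurst 9, Claybrook 10.
No province's allocation decreased.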